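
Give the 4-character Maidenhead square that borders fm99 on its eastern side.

GM09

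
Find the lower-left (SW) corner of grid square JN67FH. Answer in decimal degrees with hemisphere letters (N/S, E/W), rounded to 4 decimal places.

Field J=9, N=13: +9·20° lon, +13·10° lat → SW at lon 0°, lat 40°.
Square 6, 7: +6·2° lon, +7·1° lat → SW at lon 12°, lat 47°.
Subsquare f=5, h=7: +5·0.0833333° lon, +7·0.0416667° lat → SW at lon 12.4167°, lat 47.2917°.
latitude 47.2917° N, longitude 12.4167° E.

47.2917° N, 12.4167° E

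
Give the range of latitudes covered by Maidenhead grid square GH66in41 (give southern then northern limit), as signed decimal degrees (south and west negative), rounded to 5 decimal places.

Field G=6, H=7: +6·20° lon, +7·10° lat → SW at lon -60°, lat -20°.
Square 6, 6: +6·2° lon, +6·1° lat → SW at lon -48°, lat -14°.
Subsquare i=8, n=13: +8·0.0833333° lon, +13·0.0416667° lat → SW at lon -47.3333°, lat -13.4583°.
Extended square 4, 1: +4·0.00833333° lon, +1·0.00416667° lat → SW at lon -47.3°, lat -13.4542°.
Cell spans 0.00833333° lon × 0.00416667° lat.
south -13.45417, north -13.45000.

-13.45417, -13.45000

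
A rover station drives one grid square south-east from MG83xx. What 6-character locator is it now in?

MG93aw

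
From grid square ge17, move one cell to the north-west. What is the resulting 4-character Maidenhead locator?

GE08

Longitude square 1; −1 → 0.
Latitude square 7; +1 → 8.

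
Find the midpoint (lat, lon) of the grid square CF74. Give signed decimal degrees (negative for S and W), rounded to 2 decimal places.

Field C=2, F=5: +2·20° lon, +5·10° lat → SW at lon -140°, lat -40°.
Square 7, 4: +7·2° lon, +4·1° lat → SW at lon -126°, lat -36°.
Cell spans 2° lon × 1° lat. Centre is SW corner plus half of each.
latitude -35.50, longitude -125.00.

-35.50, -125.00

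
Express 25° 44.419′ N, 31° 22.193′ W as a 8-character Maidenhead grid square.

HL45hr57

Offset from 180°W / 90°S: lon 148.63012°, lat 115.74032°.
Field: 148.63012/20 → 7 → H, 115.74032/10 → 11 → L; chars HL.
Square: 8.63012/2 → 4, 5.74032/1 → 5; chars 45.
Subsquare: 0.63012/0.0833333 → 7 → h, 0.74032/0.0416667 → 17 → r; chars hr.
Extended square: 0.04678/0.00833333 → 5, 0.03198/0.00416667 → 7; chars 57.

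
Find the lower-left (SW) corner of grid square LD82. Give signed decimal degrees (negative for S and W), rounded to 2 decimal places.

Field L=11, D=3: +11·20° lon, +3·10° lat → SW at lon 40°, lat -60°.
Square 8, 2: +8·2° lon, +2·1° lat → SW at lon 56°, lat -58°.
latitude -58.00, longitude 56.00.

-58.00, 56.00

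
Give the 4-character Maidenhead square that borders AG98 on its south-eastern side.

Longitude square 9; +1 → 10, wraps to 0, carry into field.
Longitude field A = 0; +1 → 1 = B.
Latitude square 8; −1 → 7.

BG07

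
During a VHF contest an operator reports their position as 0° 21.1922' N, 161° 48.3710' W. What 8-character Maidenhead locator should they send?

Add 180° to longitude and 90° to latitude: 18.19382, 90.35320.
Field: lon ⌊18.19382/20⌋ = 0 → A; lat ⌊90.35320/10⌋ = 9 → J.
Square: lon ⌊18.19382/2⌋ = 9; lat ⌊0.35320/1⌋ = 0.
Subsquare: lon ⌊0.19382/0.0833333⌋ = 2 → c; lat ⌊0.35320/0.0416667⌋ = 8 → i.
Extended square: lon ⌊0.02715/0.00833333⌋ = 3; lat ⌊0.01987/0.00416667⌋ = 4.

AJ90ci34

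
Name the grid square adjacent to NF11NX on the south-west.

Longitude subsquare n = 13; −1 → 12 = m.
Latitude subsquare x = 23; −1 → 22 = w.

NF11mw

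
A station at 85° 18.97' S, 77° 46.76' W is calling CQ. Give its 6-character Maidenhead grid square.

FA14cq

Add 180° to longitude and 90° to latitude: 102.2207, 4.6838.
Field (20°×10°, letters A–R): lon ⌊102.2207/20⌋ = 5 → F; lat ⌊4.6838/10⌋ = 0 → A.
Square (2°×1°, digits 0–9): lon ⌊2.2207/2⌋ = 1; lat ⌊4.6838/1⌋ = 4.
Subsquare (5′×2.5′, letters a–x): lon ⌊0.2207/0.0833333⌋ = 2 → c; lat ⌊0.6838/0.0416667⌋ = 16 → q.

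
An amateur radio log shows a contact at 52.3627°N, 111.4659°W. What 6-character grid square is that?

DO42gi

Offset from 180°W / 90°S: lon 68.5341°, lat 142.3627°.
Field (20°×10°, letters A–R): 68.5341/20 → 3 → D, 142.3627/10 → 14 → O; chars DO.
Square (2°×1°, digits 0–9): 8.5341/2 → 4, 2.3627/1 → 2; chars 42.
Subsquare (5′×2.5′, letters a–x): 0.5341/0.0833333 → 6 → g, 0.3627/0.0416667 → 8 → i; chars gi.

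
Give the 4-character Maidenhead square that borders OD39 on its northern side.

Latitude square 9; +1 → 10, wraps to 0, carry into field.
Latitude field D = 3; +1 → 4 = E.
The longitude characters are unchanged.

OE30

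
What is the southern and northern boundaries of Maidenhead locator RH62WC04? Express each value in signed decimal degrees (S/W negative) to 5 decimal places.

Field R=17, H=7: +17·20° lon, +7·10° lat → SW at lon 160°, lat -20°.
Square 6, 2: +6·2° lon, +2·1° lat → SW at lon 172°, lat -18°.
Subsquare w=22, c=2: +22·0.0833333° lon, +2·0.0416667° lat → SW at lon 173.833°, lat -17.9167°.
Extended square 0, 4: +0·0.00833333° lon, +4·0.00416667° lat → SW at lon 173.833°, lat -17.9°.
Cell spans 0.00833333° lon × 0.00416667° lat.
south -17.90000, north -17.89583.

-17.90000, -17.89583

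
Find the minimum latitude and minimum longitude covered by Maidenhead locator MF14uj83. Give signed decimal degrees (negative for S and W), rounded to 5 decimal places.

-35.61250, 63.73333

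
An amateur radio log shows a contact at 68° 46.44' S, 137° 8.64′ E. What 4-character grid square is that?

Add 180° to longitude and 90° to latitude: 317.14, 21.23.
Field: 317.14/20 → 15 → P, 21.23/10 → 2 → C; chars PC.
Square: 17.14/2 → 8, 1.23/1 → 1; chars 81.

PC81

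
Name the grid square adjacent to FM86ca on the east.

FM86da

Longitude subsquare c = 2; +1 → 3 = d.
The latitude characters are unchanged.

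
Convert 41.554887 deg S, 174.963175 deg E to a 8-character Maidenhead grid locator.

Shift to the Maidenhead origin (180°W, 90°S): lon 354.96317, lat 48.44511.
Field (20°×10°, letters A–R): 354.96317/20 → 17 → R, 48.44511/10 → 4 → E; chars RE.
Square (2°×1°, digits 0–9): 14.96317/2 → 7, 8.44511/1 → 8; chars 78.
Subsquare (5′×2.5′, letters a–x): 0.96317/0.0833333 → 11 → l, 0.44511/0.0416667 → 10 → k; chars lk.
Extended square (30″×15″, digits 0–9): 0.04651/0.00833333 → 5, 0.02845/0.00416667 → 6; chars 56.

RE78lk56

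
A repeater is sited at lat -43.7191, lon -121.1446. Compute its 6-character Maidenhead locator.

CE96kg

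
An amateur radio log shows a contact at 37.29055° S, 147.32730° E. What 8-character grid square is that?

Add 180° to longitude and 90° to latitude: 327.32730, 52.70945.
Field: 327.32730/20 → 16 → Q, 52.70945/10 → 5 → F; chars QF.
Square: 7.32730/2 → 3, 2.70945/1 → 2; chars 32.
Subsquare: 1.32730/0.0833333 → 15 → p, 0.70945/0.0416667 → 17 → r; chars pr.
Extended square: 0.07730/0.00833333 → 9, 0.00112/0.00416667 → 0; chars 90.

QF32pr90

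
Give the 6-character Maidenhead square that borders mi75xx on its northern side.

Latitude subsquare x = 23; +1 → 24, wraps to 0 = a, carry into square.
Latitude square 5; +1 → 6.
The longitude characters are unchanged.

MI76xa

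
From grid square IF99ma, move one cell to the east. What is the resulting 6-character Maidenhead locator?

IF99na

Longitude subsquare m = 12; +1 → 13 = n.
The latitude characters are unchanged.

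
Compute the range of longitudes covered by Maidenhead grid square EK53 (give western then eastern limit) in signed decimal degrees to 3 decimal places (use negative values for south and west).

-90.000, -88.000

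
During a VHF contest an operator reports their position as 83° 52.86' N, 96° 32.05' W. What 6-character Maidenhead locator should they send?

ER13rv

Shift to the Maidenhead origin (180°W, 90°S): lon 83.4658, lat 173.8810.
Field: 83.4658/20 → 4 → E, 173.8810/10 → 17 → R; chars ER.
Square: 3.4658/2 → 1, 3.8810/1 → 3; chars 13.
Subsquare: 1.4658/0.0833333 → 17 → r, 0.8810/0.0416667 → 21 → v; chars rv.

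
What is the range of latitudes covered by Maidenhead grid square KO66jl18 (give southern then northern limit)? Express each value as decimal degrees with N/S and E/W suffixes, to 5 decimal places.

56.49167° N, 56.49583° N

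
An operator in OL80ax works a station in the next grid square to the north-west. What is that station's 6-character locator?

Longitude subsquare a = 0; −1 → -1, wraps to 23 = x, carry into square.
Longitude square 8; −1 → 7.
Latitude subsquare x = 23; +1 → 24, wraps to 0 = a, carry into square.
Latitude square 0; +1 → 1.

OL71xa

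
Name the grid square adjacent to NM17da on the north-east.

NM17eb

Longitude subsquare d = 3; +1 → 4 = e.
Latitude subsquare a = 0; +1 → 1 = b.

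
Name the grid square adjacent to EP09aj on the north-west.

DP99xk

Longitude subsquare a = 0; −1 → -1, wraps to 23 = x, carry into square.
Longitude square 0; −1 → -1, wraps to 9, carry into field.
Longitude field E = 4; −1 → 3 = D.
Latitude subsquare j = 9; +1 → 10 = k.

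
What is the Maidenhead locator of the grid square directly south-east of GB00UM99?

Longitude extended square 9; +1 → 10, wraps to 0, carry into subsquare.
Longitude subsquare u = 20; +1 → 21 = v.
Latitude extended square 9; −1 → 8.

GB00vm08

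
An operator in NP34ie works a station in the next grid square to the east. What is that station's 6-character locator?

NP34je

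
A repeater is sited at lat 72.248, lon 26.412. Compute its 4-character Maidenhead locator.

KQ32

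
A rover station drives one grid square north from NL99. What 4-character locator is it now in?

NM90

Latitude square 9; +1 → 10, wraps to 0, carry into field.
Latitude field L = 11; +1 → 12 = M.
The longitude characters are unchanged.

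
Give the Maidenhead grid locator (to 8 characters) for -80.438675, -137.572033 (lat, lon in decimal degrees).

Offset from 180°W / 90°S: lon 42.42797°, lat 9.56132°.
Field: lon ⌊42.42797/20⌋ = 2 → C; lat ⌊9.56132/10⌋ = 0 → A.
Square: lon ⌊2.42797/2⌋ = 1; lat ⌊9.56132/1⌋ = 9.
Subsquare: lon ⌊0.42797/0.0833333⌋ = 5 → f; lat ⌊0.56132/0.0416667⌋ = 13 → n.
Extended square: lon ⌊0.01130/0.00833333⌋ = 1; lat ⌊0.01966/0.00416667⌋ = 4.

CA19fn14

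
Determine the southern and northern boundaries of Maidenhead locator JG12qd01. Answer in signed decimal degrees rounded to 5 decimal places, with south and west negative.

-27.87083, -27.86667

Field J=9, G=6: +9·20° lon, +6·10° lat → SW at lon 0°, lat -30°.
Square 1, 2: +1·2° lon, +2·1° lat → SW at lon 2°, lat -28°.
Subsquare q=16, d=3: +16·0.0833333° lon, +3·0.0416667° lat → SW at lon 3.33333°, lat -27.875°.
Extended square 0, 1: +0·0.00833333° lon, +1·0.00416667° lat → SW at lon 3.33333°, lat -27.8708°.
Cell spans 0.00833333° lon × 0.00416667° lat.
south -27.87083, north -27.86667.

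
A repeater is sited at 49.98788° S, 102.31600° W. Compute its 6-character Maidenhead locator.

DE80ua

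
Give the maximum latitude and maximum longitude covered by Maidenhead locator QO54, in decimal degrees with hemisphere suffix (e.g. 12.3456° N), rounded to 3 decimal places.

55.000° N, 152.000° E

Field Q=16, O=14: +16·20° lon, +14·10° lat → SW at lon 140°, lat 50°.
Square 5, 4: +5·2° lon, +4·1° lat → SW at lon 150°, lat 54°.
Cell spans 2° lon × 1° lat. NE corner is SW corner plus one full cell.
latitude 55.000° N, longitude 152.000° E.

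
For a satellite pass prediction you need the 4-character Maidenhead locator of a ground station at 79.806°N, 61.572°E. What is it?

MQ09

Offset from 180°W / 90°S: lon 241.57°, lat 169.81°.
Field (20°×10°, letters A–R): lon ⌊241.57/20⌋ = 12 → M; lat ⌊169.81/10⌋ = 16 → Q.
Square (2°×1°, digits 0–9): lon ⌊1.57/2⌋ = 0; lat ⌊9.81/1⌋ = 9.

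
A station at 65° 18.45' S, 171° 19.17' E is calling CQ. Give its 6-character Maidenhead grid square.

Shift to the Maidenhead origin (180°W, 90°S): lon 351.3195, lat 24.6925.
Field: 351.3195/20 → 17 → R, 24.6925/10 → 2 → C; chars RC.
Square: 11.3195/2 → 5, 4.6925/1 → 4; chars 54.
Subsquare: 1.3195/0.0833333 → 15 → p, 0.6925/0.0416667 → 16 → q; chars pq.

RC54pq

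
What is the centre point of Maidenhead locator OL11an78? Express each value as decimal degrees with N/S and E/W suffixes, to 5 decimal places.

Field O=14, L=11: +14·20° lon, +11·10° lat → SW at lon 100°, lat 20°.
Square 1, 1: +1·2° lon, +1·1° lat → SW at lon 102°, lat 21°.
Subsquare a=0, n=13: +0·0.0833333° lon, +13·0.0416667° lat → SW at lon 102°, lat 21.5417°.
Extended square 7, 8: +7·0.00833333° lon, +8·0.00416667° lat → SW at lon 102.058°, lat 21.575°.
Cell spans 0.00833333° lon × 0.00416667° lat. Centre is SW corner plus half of each.
latitude 21.57708° N, longitude 102.06250° E.

21.57708° N, 102.06250° E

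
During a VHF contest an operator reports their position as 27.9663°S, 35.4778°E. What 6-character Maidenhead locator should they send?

KG72ra

Add 180° to longitude and 90° to latitude: 215.4778, 62.0337.
Field: lon ⌊215.4778/20⌋ = 10 → K; lat ⌊62.0337/10⌋ = 6 → G.
Square: lon ⌊15.4778/2⌋ = 7; lat ⌊2.0337/1⌋ = 2.
Subsquare: lon ⌊1.4778/0.0833333⌋ = 17 → r; lat ⌊0.0337/0.0416667⌋ = 0 → a.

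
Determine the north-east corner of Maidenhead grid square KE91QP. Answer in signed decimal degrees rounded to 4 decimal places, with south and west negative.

-48.3333, 39.4167

Field K=10, E=4: +10·20° lon, +4·10° lat → SW at lon 20°, lat -50°.
Square 9, 1: +9·2° lon, +1·1° lat → SW at lon 38°, lat -49°.
Subsquare q=16, p=15: +16·0.0833333° lon, +15·0.0416667° lat → SW at lon 39.3333°, lat -48.375°.
Cell spans 0.0833333° lon × 0.0416667° lat. NE corner is SW corner plus one full cell.
latitude -48.3333, longitude 39.4167.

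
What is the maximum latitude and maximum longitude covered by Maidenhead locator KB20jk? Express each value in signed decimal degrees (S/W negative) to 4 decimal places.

-79.5417, 24.8333

Field K=10, B=1: +10·20° lon, +1·10° lat → SW at lon 20°, lat -80°.
Square 2, 0: +2·2° lon, +0·1° lat → SW at lon 24°, lat -80°.
Subsquare j=9, k=10: +9·0.0833333° lon, +10·0.0416667° lat → SW at lon 24.75°, lat -79.5833°.
Cell spans 0.0833333° lon × 0.0416667° lat. NE corner is SW corner plus one full cell.
latitude -79.5417, longitude 24.8333.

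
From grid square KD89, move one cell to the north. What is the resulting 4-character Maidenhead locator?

KE80

Latitude square 9; +1 → 10, wraps to 0, carry into field.
Latitude field D = 3; +1 → 4 = E.
The longitude characters are unchanged.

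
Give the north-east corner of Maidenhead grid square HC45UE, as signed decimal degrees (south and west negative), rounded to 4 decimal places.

-64.7917, -30.2500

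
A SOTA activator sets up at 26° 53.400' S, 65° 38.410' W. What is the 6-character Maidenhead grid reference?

Add 180° to longitude and 90° to latitude: 114.3598, 63.1100.
Field (20°×10°, letters A–R): lon ⌊114.3598/20⌋ = 5 → F; lat ⌊63.1100/10⌋ = 6 → G.
Square (2°×1°, digits 0–9): lon ⌊14.3598/2⌋ = 7; lat ⌊3.1100/1⌋ = 3.
Subsquare (5′×2.5′, letters a–x): lon ⌊0.3598/0.0833333⌋ = 4 → e; lat ⌊0.1100/0.0416667⌋ = 2 → c.

FG73ec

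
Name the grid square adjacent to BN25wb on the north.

BN25wc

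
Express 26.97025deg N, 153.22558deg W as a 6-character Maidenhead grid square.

BL36jx

Add 180° to longitude and 90° to latitude: 26.7744, 116.9702.
Field: lon ⌊26.7744/20⌋ = 1 → B; lat ⌊116.9702/10⌋ = 11 → L.
Square: lon ⌊6.7744/2⌋ = 3; lat ⌊6.9702/1⌋ = 6.
Subsquare: lon ⌊0.7744/0.0833333⌋ = 9 → j; lat ⌊0.9702/0.0416667⌋ = 23 → x.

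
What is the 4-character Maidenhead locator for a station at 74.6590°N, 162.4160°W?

Offset from 180°W / 90°S: lon 17.58°, lat 164.66°.
Field (20°×10°, letters A–R): 17.58/20 → 0 → A, 164.66/10 → 16 → Q; chars AQ.
Square (2°×1°, digits 0–9): 17.58/2 → 8, 4.66/1 → 4; chars 84.

AQ84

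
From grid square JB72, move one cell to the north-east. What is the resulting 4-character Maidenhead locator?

Longitude square 7; +1 → 8.
Latitude square 2; +1 → 3.

JB83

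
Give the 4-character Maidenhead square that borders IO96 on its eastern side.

Longitude square 9; +1 → 10, wraps to 0, carry into field.
Longitude field I = 8; +1 → 9 = J.
The latitude characters are unchanged.

JO06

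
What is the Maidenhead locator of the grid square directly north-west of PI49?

PJ30

Longitude square 4; −1 → 3.
Latitude square 9; +1 → 10, wraps to 0, carry into field.
Latitude field I = 8; +1 → 9 = J.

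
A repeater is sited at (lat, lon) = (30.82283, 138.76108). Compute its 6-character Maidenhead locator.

Shift to the Maidenhead origin (180°W, 90°S): lon 318.7611, lat 120.8228.
Field: 318.7611/20 → 15 → P, 120.8228/10 → 12 → M; chars PM.
Square: 18.7611/2 → 9, 0.8228/1 → 0; chars 90.
Subsquare: 0.7611/0.0833333 → 9 → j, 0.8228/0.0416667 → 19 → t; chars jt.

PM90jt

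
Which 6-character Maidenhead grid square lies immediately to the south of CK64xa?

CK63xx

Latitude subsquare a = 0; −1 → -1, wraps to 23 = x, carry into square.
Latitude square 4; −1 → 3.
The longitude characters are unchanged.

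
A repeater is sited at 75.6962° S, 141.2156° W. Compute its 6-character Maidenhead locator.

BB94jh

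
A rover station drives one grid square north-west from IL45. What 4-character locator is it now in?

IL36

Longitude square 4; −1 → 3.
Latitude square 5; +1 → 6.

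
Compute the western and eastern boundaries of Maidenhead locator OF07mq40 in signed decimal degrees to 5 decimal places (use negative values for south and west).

101.03333, 101.04167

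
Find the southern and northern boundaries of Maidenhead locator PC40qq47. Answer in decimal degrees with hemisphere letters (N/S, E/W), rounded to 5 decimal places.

69.30417° S, 69.30000° S

Field P=15, C=2: +15·20° lon, +2·10° lat → SW at lon 120°, lat -70°.
Square 4, 0: +4·2° lon, +0·1° lat → SW at lon 128°, lat -70°.
Subsquare q=16, q=16: +16·0.0833333° lon, +16·0.0416667° lat → SW at lon 129.333°, lat -69.3333°.
Extended square 4, 7: +4·0.00833333° lon, +7·0.00416667° lat → SW at lon 129.367°, lat -69.3042°.
Cell spans 0.00833333° lon × 0.00416667° lat.
south 69.30417° S, north 69.30000° S.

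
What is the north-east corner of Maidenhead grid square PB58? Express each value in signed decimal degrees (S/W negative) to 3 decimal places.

-71.000, 132.000

Field P=15, B=1: +15·20° lon, +1·10° lat → SW at lon 120°, lat -80°.
Square 5, 8: +5·2° lon, +8·1° lat → SW at lon 130°, lat -72°.
Cell spans 2° lon × 1° lat. NE corner is SW corner plus one full cell.
latitude -71.000, longitude 132.000.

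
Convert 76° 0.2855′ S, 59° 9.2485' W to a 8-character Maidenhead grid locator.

GB03kx18

Offset from 180°W / 90°S: lon 120.84586°, lat 13.99524°.
Field (20°×10°, letters A–R): lon ⌊120.84586/20⌋ = 6 → G; lat ⌊13.99524/10⌋ = 1 → B.
Square (2°×1°, digits 0–9): lon ⌊0.84586/2⌋ = 0; lat ⌊3.99524/1⌋ = 3.
Subsquare (5′×2.5′, letters a–x): lon ⌊0.84586/0.0833333⌋ = 10 → k; lat ⌊0.99524/0.0416667⌋ = 23 → x.
Extended square (30″×15″, digits 0–9): lon ⌊0.01252/0.00833333⌋ = 1; lat ⌊0.03691/0.00416667⌋ = 8.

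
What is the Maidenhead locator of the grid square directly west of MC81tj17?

MC81tj07

Longitude extended square 1; −1 → 0.
The latitude characters are unchanged.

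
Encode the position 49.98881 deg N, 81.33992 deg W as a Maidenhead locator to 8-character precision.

EN99hx97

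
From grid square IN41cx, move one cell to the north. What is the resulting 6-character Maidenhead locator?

Latitude subsquare x = 23; +1 → 24, wraps to 0 = a, carry into square.
Latitude square 1; +1 → 2.
The longitude characters are unchanged.

IN42ca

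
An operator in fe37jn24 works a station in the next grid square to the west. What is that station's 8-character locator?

Longitude extended square 2; −1 → 1.
The latitude characters are unchanged.

FE37jn14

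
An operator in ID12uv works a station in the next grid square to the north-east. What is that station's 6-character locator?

ID12vw

Longitude subsquare u = 20; +1 → 21 = v.
Latitude subsquare v = 21; +1 → 22 = w.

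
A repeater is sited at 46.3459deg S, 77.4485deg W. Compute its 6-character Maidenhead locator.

FE13gp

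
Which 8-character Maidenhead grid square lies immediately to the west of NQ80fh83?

NQ80fh73

Longitude extended square 8; −1 → 7.
The latitude characters are unchanged.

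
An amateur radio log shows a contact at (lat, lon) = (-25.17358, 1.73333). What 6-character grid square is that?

JG04ut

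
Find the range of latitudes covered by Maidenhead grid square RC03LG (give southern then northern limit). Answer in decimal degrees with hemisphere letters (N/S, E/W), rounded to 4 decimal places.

66.7500° S, 66.7083° S

Field R=17, C=2: +17·20° lon, +2·10° lat → SW at lon 160°, lat -70°.
Square 0, 3: +0·2° lon, +3·1° lat → SW at lon 160°, lat -67°.
Subsquare l=11, g=6: +11·0.0833333° lon, +6·0.0416667° lat → SW at lon 160.917°, lat -66.75°.
Cell spans 0.0833333° lon × 0.0416667° lat.
south 66.7500° S, north 66.7083° S.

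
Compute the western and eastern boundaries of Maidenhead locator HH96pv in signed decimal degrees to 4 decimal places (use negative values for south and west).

-20.7500, -20.6667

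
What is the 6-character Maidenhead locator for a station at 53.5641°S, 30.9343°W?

HD46mk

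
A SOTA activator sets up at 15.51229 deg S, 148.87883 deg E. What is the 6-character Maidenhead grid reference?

QH44kl

Add 180° to longitude and 90° to latitude: 328.8788, 74.4877.
Field (20°×10°, letters A–R): lon ⌊328.8788/20⌋ = 16 → Q; lat ⌊74.4877/10⌋ = 7 → H.
Square (2°×1°, digits 0–9): lon ⌊8.8788/2⌋ = 4; lat ⌊4.4877/1⌋ = 4.
Subsquare (5′×2.5′, letters a–x): lon ⌊0.8788/0.0833333⌋ = 10 → k; lat ⌊0.4877/0.0416667⌋ = 11 → l.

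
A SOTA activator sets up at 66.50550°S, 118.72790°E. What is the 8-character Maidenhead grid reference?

Add 180° to longitude and 90° to latitude: 298.72790, 23.49450.
Field: 298.72790/20 → 14 → O, 23.49450/10 → 2 → C; chars OC.
Square: 18.72790/2 → 9, 3.49450/1 → 3; chars 93.
Subsquare: 0.72790/0.0833333 → 8 → i, 0.49450/0.0416667 → 11 → l; chars il.
Extended square: 0.06123/0.00833333 → 7, 0.03617/0.00416667 → 8; chars 78.

OC93il78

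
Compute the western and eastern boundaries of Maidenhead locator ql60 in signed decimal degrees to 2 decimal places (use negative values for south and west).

Field Q=16, L=11: +16·20° lon, +11·10° lat → SW at lon 140°, lat 20°.
Square 6, 0: +6·2° lon, +0·1° lat → SW at lon 152°, lat 20°.
Cell spans 2° lon × 1° lat.
west 152.00, east 154.00.

152.00, 154.00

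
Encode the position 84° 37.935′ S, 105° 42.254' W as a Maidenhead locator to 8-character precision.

DA75di58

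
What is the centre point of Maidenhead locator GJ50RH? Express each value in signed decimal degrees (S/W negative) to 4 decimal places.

Field G=6, J=9: +6·20° lon, +9·10° lat → SW at lon -60°, lat 0°.
Square 5, 0: +5·2° lon, +0·1° lat → SW at lon -50°, lat 0°.
Subsquare r=17, h=7: +17·0.0833333° lon, +7·0.0416667° lat → SW at lon -48.5833°, lat 0.291667°.
Cell spans 0.0833333° lon × 0.0416667° lat. Centre is SW corner plus half of each.
latitude 0.3125, longitude -48.5417.

0.3125, -48.5417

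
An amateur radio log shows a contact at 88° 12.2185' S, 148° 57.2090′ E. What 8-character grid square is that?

Shift to the Maidenhead origin (180°W, 90°S): lon 328.95348, lat 1.79636.
Field: lon ⌊328.95348/20⌋ = 16 → Q; lat ⌊1.79636/10⌋ = 0 → A.
Square: lon ⌊8.95348/2⌋ = 4; lat ⌊1.79636/1⌋ = 1.
Subsquare: lon ⌊0.95348/0.0833333⌋ = 11 → l; lat ⌊0.79636/0.0416667⌋ = 19 → t.
Extended square: lon ⌊0.03682/0.00833333⌋ = 4; lat ⌊0.00469/0.00416667⌋ = 1.

QA41lt41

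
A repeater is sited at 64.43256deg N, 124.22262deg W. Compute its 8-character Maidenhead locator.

Add 180° to longitude and 90° to latitude: 55.77738, 154.43256.
Field: lon ⌊55.77738/20⌋ = 2 → C; lat ⌊154.43256/10⌋ = 15 → P.
Square: lon ⌊15.77738/2⌋ = 7; lat ⌊4.43256/1⌋ = 4.
Subsquare: lon ⌊1.77738/0.0833333⌋ = 21 → v; lat ⌊0.43256/0.0416667⌋ = 10 → k.
Extended square: lon ⌊0.02738/0.00833333⌋ = 3; lat ⌊0.01589/0.00416667⌋ = 3.

CP74vk33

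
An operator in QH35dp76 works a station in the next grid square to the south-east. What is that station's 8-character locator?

QH35dp85

Longitude extended square 7; +1 → 8.
Latitude extended square 6; −1 → 5.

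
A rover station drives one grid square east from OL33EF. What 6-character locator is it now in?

OL33ff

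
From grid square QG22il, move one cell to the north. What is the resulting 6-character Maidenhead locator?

Latitude subsquare l = 11; +1 → 12 = m.
The longitude characters are unchanged.

QG22im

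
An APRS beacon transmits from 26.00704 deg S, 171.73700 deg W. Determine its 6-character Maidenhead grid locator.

AG43dx

Shift to the Maidenhead origin (180°W, 90°S): lon 8.2630, lat 63.9930.
Field: 8.2630/20 → 0 → A, 63.9930/10 → 6 → G; chars AG.
Square: 8.2630/2 → 4, 3.9930/1 → 3; chars 43.
Subsquare: 0.2630/0.0833333 → 3 → d, 0.9930/0.0416667 → 23 → x; chars dx.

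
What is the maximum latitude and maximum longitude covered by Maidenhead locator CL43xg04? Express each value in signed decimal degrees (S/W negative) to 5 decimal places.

Field C=2, L=11: +2·20° lon, +11·10° lat → SW at lon -140°, lat 20°.
Square 4, 3: +4·2° lon, +3·1° lat → SW at lon -132°, lat 23°.
Subsquare x=23, g=6: +23·0.0833333° lon, +6·0.0416667° lat → SW at lon -130.083°, lat 23.25°.
Extended square 0, 4: +0·0.00833333° lon, +4·0.00416667° lat → SW at lon -130.083°, lat 23.2667°.
Cell spans 0.00833333° lon × 0.00416667° lat. NE corner is SW corner plus one full cell.
latitude 23.27083, longitude -130.07500.

23.27083, -130.07500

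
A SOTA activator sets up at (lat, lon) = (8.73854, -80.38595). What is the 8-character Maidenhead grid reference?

Offset from 180°W / 90°S: lon 99.61405°, lat 98.73854°.
Field: 99.61405/20 → 4 → E, 98.73854/10 → 9 → J; chars EJ.
Square: 19.61405/2 → 9, 8.73854/1 → 8; chars 98.
Subsquare: 1.61405/0.0833333 → 19 → t, 0.73854/0.0416667 → 17 → r; chars tr.
Extended square: 0.03072/0.00833333 → 3, 0.03021/0.00416667 → 7; chars 37.

EJ98tr37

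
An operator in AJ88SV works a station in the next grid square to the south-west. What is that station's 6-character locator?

AJ88ru

Longitude subsquare s = 18; −1 → 17 = r.
Latitude subsquare v = 21; −1 → 20 = u.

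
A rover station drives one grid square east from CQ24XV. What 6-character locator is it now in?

CQ34av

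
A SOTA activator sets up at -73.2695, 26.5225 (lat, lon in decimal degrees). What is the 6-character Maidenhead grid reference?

KB36gr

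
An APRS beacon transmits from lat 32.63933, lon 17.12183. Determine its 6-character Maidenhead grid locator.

JM82np

Shift to the Maidenhead origin (180°W, 90°S): lon 197.1218, lat 122.6393.
Field: lon ⌊197.1218/20⌋ = 9 → J; lat ⌊122.6393/10⌋ = 12 → M.
Square: lon ⌊17.1218/2⌋ = 8; lat ⌊2.6393/1⌋ = 2.
Subsquare: lon ⌊1.1218/0.0833333⌋ = 13 → n; lat ⌊0.6393/0.0416667⌋ = 15 → p.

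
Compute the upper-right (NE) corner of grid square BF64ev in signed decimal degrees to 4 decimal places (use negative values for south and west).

-35.0833, -147.5833

Field B=1, F=5: +1·20° lon, +5·10° lat → SW at lon -160°, lat -40°.
Square 6, 4: +6·2° lon, +4·1° lat → SW at lon -148°, lat -36°.
Subsquare e=4, v=21: +4·0.0833333° lon, +21·0.0416667° lat → SW at lon -147.667°, lat -35.125°.
Cell spans 0.0833333° lon × 0.0416667° lat. NE corner is SW corner plus one full cell.
latitude -35.0833, longitude -147.5833.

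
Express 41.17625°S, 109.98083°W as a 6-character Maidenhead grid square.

DE58at

Shift to the Maidenhead origin (180°W, 90°S): lon 70.0192, lat 48.8237.
Field: lon ⌊70.0192/20⌋ = 3 → D; lat ⌊48.8237/10⌋ = 4 → E.
Square: lon ⌊10.0192/2⌋ = 5; lat ⌊8.8237/1⌋ = 8.
Subsquare: lon ⌊0.0192/0.0833333⌋ = 0 → a; lat ⌊0.8237/0.0416667⌋ = 19 → t.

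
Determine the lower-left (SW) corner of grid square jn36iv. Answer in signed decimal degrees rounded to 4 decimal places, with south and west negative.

46.8750, 6.6667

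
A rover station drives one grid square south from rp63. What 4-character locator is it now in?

Latitude square 3; −1 → 2.
The longitude characters are unchanged.

RP62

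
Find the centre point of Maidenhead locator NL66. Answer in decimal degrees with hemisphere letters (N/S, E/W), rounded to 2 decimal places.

Field N=13, L=11: +13·20° lon, +11·10° lat → SW at lon 80°, lat 20°.
Square 6, 6: +6·2° lon, +6·1° lat → SW at lon 92°, lat 26°.
Cell spans 2° lon × 1° lat. Centre is SW corner plus half of each.
latitude 26.50° N, longitude 93.00° E.

26.50° N, 93.00° E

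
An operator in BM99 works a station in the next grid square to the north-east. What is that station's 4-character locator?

CN00

Longitude square 9; +1 → 10, wraps to 0, carry into field.
Longitude field B = 1; +1 → 2 = C.
Latitude square 9; +1 → 10, wraps to 0, carry into field.
Latitude field M = 12; +1 → 13 = N.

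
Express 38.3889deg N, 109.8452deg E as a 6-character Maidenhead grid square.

OM48wj

Offset from 180°W / 90°S: lon 289.8452°, lat 128.3889°.
Field (20°×10°, letters A–R): 289.8452/20 → 14 → O, 128.3889/10 → 12 → M; chars OM.
Square (2°×1°, digits 0–9): 9.8452/2 → 4, 8.3889/1 → 8; chars 48.
Subsquare (5′×2.5′, letters a–x): 1.8452/0.0833333 → 22 → w, 0.3889/0.0416667 → 9 → j; chars wj.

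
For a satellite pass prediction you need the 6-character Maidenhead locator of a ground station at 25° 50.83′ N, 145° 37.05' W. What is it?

BL75eu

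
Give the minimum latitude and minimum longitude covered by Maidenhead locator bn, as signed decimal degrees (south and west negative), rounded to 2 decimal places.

40.00, -160.00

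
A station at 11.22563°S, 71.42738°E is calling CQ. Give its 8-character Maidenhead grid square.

MH58rs15

Offset from 180°W / 90°S: lon 251.42738°, lat 78.77437°.
Field: lon ⌊251.42738/20⌋ = 12 → M; lat ⌊78.77437/10⌋ = 7 → H.
Square: lon ⌊11.42738/2⌋ = 5; lat ⌊8.77437/1⌋ = 8.
Subsquare: lon ⌊1.42738/0.0833333⌋ = 17 → r; lat ⌊0.77437/0.0416667⌋ = 18 → s.
Extended square: lon ⌊0.01071/0.00833333⌋ = 1; lat ⌊0.02437/0.00416667⌋ = 5.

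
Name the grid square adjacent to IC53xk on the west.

Longitude subsquare x = 23; −1 → 22 = w.
The latitude characters are unchanged.

IC53wk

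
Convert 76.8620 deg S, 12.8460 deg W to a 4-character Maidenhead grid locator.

IB33

Shift to the Maidenhead origin (180°W, 90°S): lon 167.15, lat 13.14.
Field: lon ⌊167.15/20⌋ = 8 → I; lat ⌊13.14/10⌋ = 1 → B.
Square: lon ⌊7.15/2⌋ = 3; lat ⌊3.14/1⌋ = 3.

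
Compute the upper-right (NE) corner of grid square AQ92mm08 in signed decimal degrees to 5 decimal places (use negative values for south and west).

72.53750, -160.99167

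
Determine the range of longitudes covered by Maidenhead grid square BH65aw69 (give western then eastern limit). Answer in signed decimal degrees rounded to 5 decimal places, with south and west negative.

Field B=1, H=7: +1·20° lon, +7·10° lat → SW at lon -160°, lat -20°.
Square 6, 5: +6·2° lon, +5·1° lat → SW at lon -148°, lat -15°.
Subsquare a=0, w=22: +0·0.0833333° lon, +22·0.0416667° lat → SW at lon -148°, lat -14.0833°.
Extended square 6, 9: +6·0.00833333° lon, +9·0.00416667° lat → SW at lon -147.95°, lat -14.0458°.
Cell spans 0.00833333° lon × 0.00416667° lat.
west -147.95000, east -147.94167.

-147.95000, -147.94167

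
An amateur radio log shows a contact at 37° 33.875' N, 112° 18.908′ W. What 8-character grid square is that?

Add 180° to longitude and 90° to latitude: 67.68487, 127.56458.
Field: 67.68487/20 → 3 → D, 127.56458/10 → 12 → M; chars DM.
Square: 7.68487/2 → 3, 7.56458/1 → 7; chars 37.
Subsquare: 1.68487/0.0833333 → 20 → u, 0.56458/0.0416667 → 13 → n; chars un.
Extended square: 0.01820/0.00833333 → 2, 0.02292/0.00416667 → 5; chars 25.

DM37un25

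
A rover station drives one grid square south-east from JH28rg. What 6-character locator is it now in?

Longitude subsquare r = 17; +1 → 18 = s.
Latitude subsquare g = 6; −1 → 5 = f.

JH28sf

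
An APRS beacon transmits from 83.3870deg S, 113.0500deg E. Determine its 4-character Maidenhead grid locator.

OA66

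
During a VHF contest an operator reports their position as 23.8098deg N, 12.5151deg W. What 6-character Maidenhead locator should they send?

IL33rt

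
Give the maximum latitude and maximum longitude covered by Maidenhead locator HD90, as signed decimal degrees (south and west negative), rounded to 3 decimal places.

Field H=7, D=3: +7·20° lon, +3·10° lat → SW at lon -40°, lat -60°.
Square 9, 0: +9·2° lon, +0·1° lat → SW at lon -22°, lat -60°.
Cell spans 2° lon × 1° lat. NE corner is SW corner plus one full cell.
latitude -59.000, longitude -20.000.

-59.000, -20.000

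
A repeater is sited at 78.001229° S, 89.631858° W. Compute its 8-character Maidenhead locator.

EB51ex49

Add 180° to longitude and 90° to latitude: 90.36814, 11.99877.
Field: 90.36814/20 → 4 → E, 11.99877/10 → 1 → B; chars EB.
Square: 10.36814/2 → 5, 1.99877/1 → 1; chars 51.
Subsquare: 0.36814/0.0833333 → 4 → e, 0.99877/0.0416667 → 23 → x; chars ex.
Extended square: 0.03481/0.00833333 → 4, 0.04044/0.00416667 → 9; chars 49.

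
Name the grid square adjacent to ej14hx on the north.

EJ15ha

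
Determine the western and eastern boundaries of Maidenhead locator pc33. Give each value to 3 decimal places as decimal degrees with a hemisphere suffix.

126.000° E, 128.000° E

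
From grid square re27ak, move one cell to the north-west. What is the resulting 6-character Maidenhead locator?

RE17xl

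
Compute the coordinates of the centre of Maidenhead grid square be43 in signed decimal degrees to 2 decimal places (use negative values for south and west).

Field B=1, E=4: +1·20° lon, +4·10° lat → SW at lon -160°, lat -50°.
Square 4, 3: +4·2° lon, +3·1° lat → SW at lon -152°, lat -47°.
Cell spans 2° lon × 1° lat. Centre is SW corner plus half of each.
latitude -46.50, longitude -151.00.

-46.50, -151.00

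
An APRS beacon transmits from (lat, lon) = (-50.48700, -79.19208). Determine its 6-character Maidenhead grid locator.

FD09jm

Offset from 180°W / 90°S: lon 100.8079°, lat 39.5130°.
Field (20°×10°, letters A–R): 100.8079/20 → 5 → F, 39.5130/10 → 3 → D; chars FD.
Square (2°×1°, digits 0–9): 0.8079/2 → 0, 9.5130/1 → 9; chars 09.
Subsquare (5′×2.5′, letters a–x): 0.8079/0.0833333 → 9 → j, 0.5130/0.0416667 → 12 → m; chars jm.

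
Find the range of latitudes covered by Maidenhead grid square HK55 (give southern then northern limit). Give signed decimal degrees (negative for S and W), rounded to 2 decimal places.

Field H=7, K=10: +7·20° lon, +10·10° lat → SW at lon -40°, lat 10°.
Square 5, 5: +5·2° lon, +5·1° lat → SW at lon -30°, lat 15°.
Cell spans 2° lon × 1° lat.
south 15.00, north 16.00.

15.00, 16.00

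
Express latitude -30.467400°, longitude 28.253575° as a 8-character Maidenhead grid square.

Offset from 180°W / 90°S: lon 208.25358°, lat 59.53260°.
Field: lon ⌊208.25358/20⌋ = 10 → K; lat ⌊59.53260/10⌋ = 5 → F.
Square: lon ⌊8.25358/2⌋ = 4; lat ⌊9.53260/1⌋ = 9.
Subsquare: lon ⌊0.25358/0.0833333⌋ = 3 → d; lat ⌊0.53260/0.0416667⌋ = 12 → m.
Extended square: lon ⌊0.00358/0.00833333⌋ = 0; lat ⌊0.03260/0.00416667⌋ = 7.

KF49dm07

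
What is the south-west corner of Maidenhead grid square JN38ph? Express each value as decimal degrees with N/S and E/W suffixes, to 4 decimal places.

48.2917° N, 7.2500° E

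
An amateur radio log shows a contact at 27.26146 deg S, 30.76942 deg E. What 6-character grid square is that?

Add 180° to longitude and 90° to latitude: 210.7694, 62.7385.
Field: lon ⌊210.7694/20⌋ = 10 → K; lat ⌊62.7385/10⌋ = 6 → G.
Square: lon ⌊10.7694/2⌋ = 5; lat ⌊2.7385/1⌋ = 2.
Subsquare: lon ⌊0.7694/0.0833333⌋ = 9 → j; lat ⌊0.7385/0.0416667⌋ = 17 → r.

KG52jr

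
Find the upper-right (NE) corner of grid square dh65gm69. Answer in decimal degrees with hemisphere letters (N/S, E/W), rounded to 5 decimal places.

Field D=3, H=7: +3·20° lon, +7·10° lat → SW at lon -120°, lat -20°.
Square 6, 5: +6·2° lon, +5·1° lat → SW at lon -108°, lat -15°.
Subsquare g=6, m=12: +6·0.0833333° lon, +12·0.0416667° lat → SW at lon -107.5°, lat -14.5°.
Extended square 6, 9: +6·0.00833333° lon, +9·0.00416667° lat → SW at lon -107.45°, lat -14.4625°.
Cell spans 0.00833333° lon × 0.00416667° lat. NE corner is SW corner plus one full cell.
latitude 14.45833° S, longitude 107.44167° W.

14.45833° S, 107.44167° W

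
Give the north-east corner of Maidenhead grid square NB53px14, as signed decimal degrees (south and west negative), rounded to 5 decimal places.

-76.02083, 91.26667

Field N=13, B=1: +13·20° lon, +1·10° lat → SW at lon 80°, lat -80°.
Square 5, 3: +5·2° lon, +3·1° lat → SW at lon 90°, lat -77°.
Subsquare p=15, x=23: +15·0.0833333° lon, +23·0.0416667° lat → SW at lon 91.25°, lat -76.0417°.
Extended square 1, 4: +1·0.00833333° lon, +4·0.00416667° lat → SW at lon 91.2583°, lat -76.025°.
Cell spans 0.00833333° lon × 0.00416667° lat. NE corner is SW corner plus one full cell.
latitude -76.02083, longitude 91.26667.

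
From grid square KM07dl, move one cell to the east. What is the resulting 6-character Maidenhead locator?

KM07el

Longitude subsquare d = 3; +1 → 4 = e.
The latitude characters are unchanged.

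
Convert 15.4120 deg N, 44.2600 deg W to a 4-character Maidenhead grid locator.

Offset from 180°W / 90°S: lon 135.74°, lat 105.41°.
Field: 135.74/20 → 6 → G, 105.41/10 → 10 → K; chars GK.
Square: 15.74/2 → 7, 5.41/1 → 5; chars 75.

GK75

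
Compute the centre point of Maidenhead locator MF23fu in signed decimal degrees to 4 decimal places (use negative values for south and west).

-36.1458, 64.4583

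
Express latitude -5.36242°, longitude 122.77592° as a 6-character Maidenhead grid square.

Shift to the Maidenhead origin (180°W, 90°S): lon 302.7759, lat 84.6376.
Field: 302.7759/20 → 15 → P, 84.6376/10 → 8 → I; chars PI.
Square: 2.7759/2 → 1, 4.6376/1 → 4; chars 14.
Subsquare: 0.7759/0.0833333 → 9 → j, 0.6376/0.0416667 → 15 → p; chars jp.

PI14jp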